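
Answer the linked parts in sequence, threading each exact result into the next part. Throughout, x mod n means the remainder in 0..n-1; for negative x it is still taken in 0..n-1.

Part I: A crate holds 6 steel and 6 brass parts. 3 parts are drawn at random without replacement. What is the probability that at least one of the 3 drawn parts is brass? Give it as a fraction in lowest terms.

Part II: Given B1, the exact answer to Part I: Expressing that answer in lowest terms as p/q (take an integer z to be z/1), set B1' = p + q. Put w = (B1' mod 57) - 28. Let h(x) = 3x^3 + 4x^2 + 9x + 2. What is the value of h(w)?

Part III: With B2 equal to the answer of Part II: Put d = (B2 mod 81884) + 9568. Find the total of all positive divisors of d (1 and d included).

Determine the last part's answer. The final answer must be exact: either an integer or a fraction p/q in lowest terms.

223608

Part I: total draws C(12,3) = 220; complement C(6,3) = 20; favorable 220 - 20 = 200; P = 10/11; answer 10/11
Part II: B1 = 10/11; threaded value p + q = 21; w = -7; 3*(-7)^3 + 4*(-7)^2 + 9*(-7)^1 + 2 = (-1029) + (196) + (-63) + (2) = -894; answer -894
Part III: B2 = -894; d = 90558; 90558 = 2 * 3^4 * 13 * 43; sigma = (1 + 2) * (1 + 3 + 9 + 27 + 81) * (1 + 13) * (1 + 43) = 3 * 121 * 14 * 44 = 223608; answer 223608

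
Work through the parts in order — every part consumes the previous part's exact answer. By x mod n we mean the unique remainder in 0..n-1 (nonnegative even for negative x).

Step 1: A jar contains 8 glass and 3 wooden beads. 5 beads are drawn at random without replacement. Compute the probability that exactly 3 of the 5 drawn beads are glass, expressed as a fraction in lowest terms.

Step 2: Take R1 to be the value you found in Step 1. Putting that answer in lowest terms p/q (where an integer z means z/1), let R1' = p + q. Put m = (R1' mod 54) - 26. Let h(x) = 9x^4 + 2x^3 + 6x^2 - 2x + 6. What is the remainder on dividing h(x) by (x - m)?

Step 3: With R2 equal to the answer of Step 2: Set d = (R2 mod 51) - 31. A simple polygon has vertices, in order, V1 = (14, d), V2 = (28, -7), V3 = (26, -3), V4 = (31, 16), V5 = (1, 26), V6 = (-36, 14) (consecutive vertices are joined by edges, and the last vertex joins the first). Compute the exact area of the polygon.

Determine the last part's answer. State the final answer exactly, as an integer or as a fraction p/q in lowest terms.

3077/2

Step 1: total draws C(11,5) = 462; favorable C(8,3)*C(3,2) = 168; P = 4/11; answer 4/11
Step 2: R1 = 4/11; threaded value p + q = 15; m = -11; remainder = value at the root: 9*(-11)^4 + 2*(-11)^3 + 6*(-11)^2 - 2*(-11)^1 + 6 = (131769) + (-2662) + (726) + (22) + (6) = 129861; answer 129861
Step 3: R2 = 129861; d = -16; cross terms: (14*-7 - 28*-16)=350, (28*-3 - 26*-7)=98, (26*16 - 31*-3)=509, (31*26 - 1*16)=790, (1*14 - -36*26)=950, (-36*-16 - 14*14)=380; twice the area = |3077| = 3077; area = 3077/2; answer 3077/2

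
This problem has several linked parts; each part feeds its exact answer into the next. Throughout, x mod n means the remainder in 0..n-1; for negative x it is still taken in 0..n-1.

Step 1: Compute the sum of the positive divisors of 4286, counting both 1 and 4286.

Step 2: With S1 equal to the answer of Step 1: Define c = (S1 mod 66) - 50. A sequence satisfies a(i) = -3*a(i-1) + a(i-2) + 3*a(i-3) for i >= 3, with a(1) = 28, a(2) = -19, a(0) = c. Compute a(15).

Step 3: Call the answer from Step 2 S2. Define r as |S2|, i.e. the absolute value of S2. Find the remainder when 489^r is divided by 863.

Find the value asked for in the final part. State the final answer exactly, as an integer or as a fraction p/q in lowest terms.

696

Step 1: 4286 = 2 * 2143; sigma = (1 + 2) * (1 + 2143) = 3 * 2144 = 6432; answer 6432
Step 2: S1 = 6432; c = -20; a(3) = -3*(-19) + 1*(28) + 3*(-20) = 25; iterating: a(3)=25, a(4)=-10, a(5)=-2, a(6)=71, a(7)=-245, a(8)=800, a(9)=-2432, a(10)=7361, a(11)=-22115, a(12)=66410, a(13)=-199262, a(14)=597851, a(15)=-1793585; answer -1793585
Step 3: S2 = -1793585; r = 1793585; squarings mod 863: 489^1=489, 489^2=70, 489^4=585, 489^8=477, 489^16=560, 489^32=331, 489^64=823, 489^128=737, 489^256=342, 489^512=459, 489^1024=109, 489^2048=662, 489^4096=703, 489^8192=573, 489^16384=389, 489^32768=296, 489^65536=453, 489^131072=678, 489^262144=568, 489^524288=725, 489^1048576=58; 489^1793585 = 489^1 * 489^16 * 489^32 * 489^512 * 489^1024 * 489^2048 * 489^4096 * 489^16384 * 489^65536 * 489^131072 * 489^524288 * 489^1048576 = 696 (mod 863); answer 696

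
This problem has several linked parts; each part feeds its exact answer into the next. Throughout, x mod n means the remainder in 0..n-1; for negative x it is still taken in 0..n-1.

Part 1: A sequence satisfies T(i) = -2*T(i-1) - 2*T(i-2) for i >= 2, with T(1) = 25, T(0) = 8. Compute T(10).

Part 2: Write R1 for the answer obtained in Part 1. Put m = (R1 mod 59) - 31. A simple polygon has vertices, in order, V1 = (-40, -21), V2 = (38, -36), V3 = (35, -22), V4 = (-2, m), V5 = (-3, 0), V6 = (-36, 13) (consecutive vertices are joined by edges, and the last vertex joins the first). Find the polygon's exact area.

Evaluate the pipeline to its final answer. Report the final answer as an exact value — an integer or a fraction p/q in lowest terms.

Part 1: T(2) = -2*(25) - 2*(8) = -66; iterating: T(2)=-66, T(3)=82, T(4)=-32, T(5)=-100, T(6)=264, T(7)=-328, T(8)=128, T(9)=400, T(10)=-1056; answer -1056
Part 2: R1 = -1056; m = -25; cross terms: (-40*-36 - 38*-21)=2238, (38*-22 - 35*-36)=424, (35*-25 - -2*-22)=-919, (-2*0 - -3*-25)=-75, (-3*13 - -36*0)=-39, (-36*-21 - -40*13)=1276; twice the area = |2905| = 2905; area = 2905/2; answer 2905/2

2905/2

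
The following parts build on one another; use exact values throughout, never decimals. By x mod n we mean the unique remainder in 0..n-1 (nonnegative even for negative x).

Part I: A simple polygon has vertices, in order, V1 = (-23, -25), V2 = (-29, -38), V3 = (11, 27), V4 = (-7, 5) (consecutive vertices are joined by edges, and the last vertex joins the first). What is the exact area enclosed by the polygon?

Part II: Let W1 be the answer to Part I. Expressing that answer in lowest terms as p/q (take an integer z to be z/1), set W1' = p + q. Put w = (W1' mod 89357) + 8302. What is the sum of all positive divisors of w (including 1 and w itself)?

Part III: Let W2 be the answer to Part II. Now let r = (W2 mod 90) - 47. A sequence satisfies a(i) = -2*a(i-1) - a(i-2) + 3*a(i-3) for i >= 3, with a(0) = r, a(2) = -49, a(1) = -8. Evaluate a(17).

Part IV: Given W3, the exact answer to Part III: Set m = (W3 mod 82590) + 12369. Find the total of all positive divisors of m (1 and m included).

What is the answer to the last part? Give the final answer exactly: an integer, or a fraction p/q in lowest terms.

Part I: cross terms: (-23*-38 - -29*-25)=149, (-29*27 - 11*-38)=-365, (11*5 - -7*27)=244, (-7*-25 - -23*5)=290; twice the area = |318| = 318; area = 159; answer 159
Part II: W1 = 159; threaded value p + q = 160; w = 8462; 8462 = 2 * 4231; sigma = (1 + 2) * (1 + 4231) = 3 * 4232 = 12696; answer 12696
Part III: W2 = 12696; r = -41; a(3) = -2*(-49) - 1*(-8) + 3*(-41) = -17; iterating: a(3)=-17, a(4)=59, a(5)=-248, a(6)=386, a(7)=-347, a(8)=-436, a(9)=2377, a(10)=-5359, a(11)=7033, a(12)=-1576, a(13)=-19958, a(14)=62591, a(15)=-109952, a(16)=97439, a(17)=102847; answer 102847
Part IV: W3 = 102847; m = 32626; 32626 = 2 * 11 * 1483; sigma = (1 + 2) * (1 + 11) * (1 + 1483) = 3 * 12 * 1484 = 53424; answer 53424

53424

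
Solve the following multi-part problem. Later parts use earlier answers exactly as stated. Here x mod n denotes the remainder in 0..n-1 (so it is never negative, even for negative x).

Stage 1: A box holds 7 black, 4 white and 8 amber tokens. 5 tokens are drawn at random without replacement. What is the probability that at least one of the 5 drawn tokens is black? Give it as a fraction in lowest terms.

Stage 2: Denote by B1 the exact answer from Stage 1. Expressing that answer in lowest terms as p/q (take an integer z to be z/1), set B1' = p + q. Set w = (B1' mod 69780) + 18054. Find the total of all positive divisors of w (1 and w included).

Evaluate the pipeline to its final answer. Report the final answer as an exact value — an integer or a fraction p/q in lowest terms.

40896

Stage 1: total draws C(19,5) = 11628; complement C(12,5) = 792; favorable 11628 - 792 = 10836; P = 301/323; answer 301/323
Stage 2: B1 = 301/323; threaded value p + q = 624; w = 18678; 18678 = 2 * 3 * 11 * 283; sigma = (1 + 2) * (1 + 3) * (1 + 11) * (1 + 283) = 3 * 4 * 12 * 284 = 40896; answer 40896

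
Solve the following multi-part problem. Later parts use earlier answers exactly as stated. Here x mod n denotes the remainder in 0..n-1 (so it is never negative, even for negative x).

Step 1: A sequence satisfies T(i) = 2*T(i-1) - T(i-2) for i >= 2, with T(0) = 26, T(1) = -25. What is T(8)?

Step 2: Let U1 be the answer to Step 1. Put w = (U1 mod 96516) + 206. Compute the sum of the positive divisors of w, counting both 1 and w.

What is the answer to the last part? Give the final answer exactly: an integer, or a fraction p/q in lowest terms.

202356

Step 1: T(2) = 2*(-25) - 1*(26) = -76; iterating: T(2)=-76, T(3)=-127, T(4)=-178, T(5)=-229, T(6)=-280, T(7)=-331, T(8)=-382; answer -382
Step 2: U1 = -382; w = 96340; 96340 = 2^2 * 5 * 4817; sigma = (1 + 2 + 4) * (1 + 5) * (1 + 4817) = 7 * 6 * 4818 = 202356; answer 202356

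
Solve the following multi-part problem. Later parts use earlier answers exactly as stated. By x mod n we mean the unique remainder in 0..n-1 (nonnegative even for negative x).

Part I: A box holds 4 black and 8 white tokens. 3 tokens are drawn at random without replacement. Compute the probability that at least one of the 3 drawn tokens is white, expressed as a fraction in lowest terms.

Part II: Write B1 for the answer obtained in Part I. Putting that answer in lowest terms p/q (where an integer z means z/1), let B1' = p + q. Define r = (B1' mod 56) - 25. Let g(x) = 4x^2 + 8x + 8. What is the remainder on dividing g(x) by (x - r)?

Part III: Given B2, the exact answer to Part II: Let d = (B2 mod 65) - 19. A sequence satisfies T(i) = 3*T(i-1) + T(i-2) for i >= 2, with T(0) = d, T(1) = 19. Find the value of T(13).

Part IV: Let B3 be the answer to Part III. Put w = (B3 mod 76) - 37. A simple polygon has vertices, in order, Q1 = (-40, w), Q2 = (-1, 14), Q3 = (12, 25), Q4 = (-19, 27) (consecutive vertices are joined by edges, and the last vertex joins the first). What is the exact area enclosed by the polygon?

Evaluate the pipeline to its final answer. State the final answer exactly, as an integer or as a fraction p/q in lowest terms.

Part I: total draws C(12,3) = 220; complement C(4,3) = 4; favorable 220 - 4 = 216; P = 54/55; answer 54/55
Part II: B1 = 54/55; threaded value p + q = 109; r = 28; remainder = value at the root: 4*(28)^2 + 8*(28)^1 + 8 = (3136) + (224) + (8) = 3368; answer 3368
Part III: B2 = 3368; d = 34; T(2) = 3*(19) + 1*(34) = 91; iterating: T(2)=91, T(3)=292, T(4)=967, T(5)=3193, T(6)=10546, T(7)=34831, T(8)=115039, T(9)=379948, T(10)=1254883, T(11)=4144597, T(12)=13688674, T(13)=45210619; answer 45210619
Part IV: B3 = 45210619; w = 6; cross terms: (-40*14 - -1*6)=-554, (-1*25 - 12*14)=-193, (12*27 - -19*25)=799, (-19*6 - -40*27)=966; twice the area = |1018| = 1018; area = 509; answer 509

509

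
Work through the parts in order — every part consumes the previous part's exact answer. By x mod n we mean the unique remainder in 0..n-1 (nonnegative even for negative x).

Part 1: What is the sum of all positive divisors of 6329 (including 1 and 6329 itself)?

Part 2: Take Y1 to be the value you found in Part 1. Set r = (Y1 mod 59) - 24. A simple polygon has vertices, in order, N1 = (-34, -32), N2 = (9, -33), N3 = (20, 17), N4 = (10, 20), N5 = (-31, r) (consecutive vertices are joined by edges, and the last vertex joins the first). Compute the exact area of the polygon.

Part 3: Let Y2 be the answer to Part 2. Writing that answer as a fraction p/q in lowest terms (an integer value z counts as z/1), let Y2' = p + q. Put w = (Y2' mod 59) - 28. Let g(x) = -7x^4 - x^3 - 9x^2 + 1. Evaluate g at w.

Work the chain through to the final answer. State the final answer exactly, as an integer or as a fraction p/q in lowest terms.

-273419

Part 1: 6329 is prime, so its only divisors are 1 and 6329; sigma = 1 + 6329 = 6330; answer 6330
Part 2: Y1 = 6330; r = -7; cross terms: (-34*-33 - 9*-32)=1410, (9*17 - 20*-33)=813, (20*20 - 10*17)=230, (10*-7 - -31*20)=550, (-31*-32 - -34*-7)=754; twice the area = |3757| = 3757; area = 3757/2; answer 3757/2
Part 3: Y2 = 3757/2; threaded value p + q = 3759; w = 14; -7*(14)^4 - 1*(14)^3 - 9*(14)^2 + 1 = (-268912) + (-2744) + (-1764) + (1) = -273419; answer -273419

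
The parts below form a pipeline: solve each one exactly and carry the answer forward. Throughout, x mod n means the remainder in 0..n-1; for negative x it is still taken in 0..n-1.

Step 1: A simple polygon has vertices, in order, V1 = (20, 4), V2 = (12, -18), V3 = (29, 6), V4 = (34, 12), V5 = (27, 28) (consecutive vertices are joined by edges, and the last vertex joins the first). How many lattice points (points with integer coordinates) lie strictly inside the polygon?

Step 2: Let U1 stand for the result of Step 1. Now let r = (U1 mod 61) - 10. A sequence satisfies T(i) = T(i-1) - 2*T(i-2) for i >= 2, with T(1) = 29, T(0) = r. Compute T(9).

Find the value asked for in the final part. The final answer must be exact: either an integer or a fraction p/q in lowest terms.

-511

Step 1: cross terms: (20*-18 - 12*4)=-408, (12*6 - 29*-18)=594, (29*12 - 34*6)=144, (34*28 - 27*12)=628, (27*4 - 20*28)=-452; twice the area = |506| = 506; area = 253; boundary points = 2 + 1 + 1 + 1 + 1 = 6; strictly interior points = area - boundary/2 + 1 = 251; answer 251
Step 2: U1 = 251; r = -3; T(2) = 1*(29) - 2*(-3) = 35; iterating: T(2)=35, T(3)=-23, T(4)=-93, T(5)=-47, T(6)=139, T(7)=233, T(8)=-45, T(9)=-511; answer -511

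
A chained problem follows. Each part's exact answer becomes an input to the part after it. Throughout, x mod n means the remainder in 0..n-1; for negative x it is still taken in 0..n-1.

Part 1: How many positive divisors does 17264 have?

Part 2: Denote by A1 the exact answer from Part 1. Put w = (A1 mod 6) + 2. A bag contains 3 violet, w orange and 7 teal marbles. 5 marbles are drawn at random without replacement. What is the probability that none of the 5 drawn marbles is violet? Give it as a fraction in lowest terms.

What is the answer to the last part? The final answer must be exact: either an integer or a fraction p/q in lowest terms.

3/13

Part 1: 17264 = 2^4 * 13 * 83; number of divisors = (4+1) * (1+1) * (1+1) = 20; answer 20
Part 2: A1 = 20; w = 4; total draws C(14,5) = 2002; favorable C(11,5) = 462; P = 3/13; answer 3/13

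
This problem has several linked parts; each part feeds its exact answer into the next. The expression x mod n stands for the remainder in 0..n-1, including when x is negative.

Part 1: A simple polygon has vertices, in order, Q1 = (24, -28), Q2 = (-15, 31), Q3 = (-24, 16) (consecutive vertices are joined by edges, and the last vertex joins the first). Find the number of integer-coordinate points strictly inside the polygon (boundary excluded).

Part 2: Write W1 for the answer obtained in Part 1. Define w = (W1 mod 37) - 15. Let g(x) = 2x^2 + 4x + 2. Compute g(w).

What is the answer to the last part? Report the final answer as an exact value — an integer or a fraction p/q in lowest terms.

392

Part 1: cross terms: (24*31 - -15*-28)=324, (-15*16 - -24*31)=504, (-24*-28 - 24*16)=288; twice the area = |1116| = 1116; area = 558; boundary points = 1 + 3 + 4 = 8; strictly interior points = area - boundary/2 + 1 = 555; answer 555
Part 2: W1 = 555; w = -15; 2*(-15)^2 + 4*(-15)^1 + 2 = (450) + (-60) + (2) = 392; answer 392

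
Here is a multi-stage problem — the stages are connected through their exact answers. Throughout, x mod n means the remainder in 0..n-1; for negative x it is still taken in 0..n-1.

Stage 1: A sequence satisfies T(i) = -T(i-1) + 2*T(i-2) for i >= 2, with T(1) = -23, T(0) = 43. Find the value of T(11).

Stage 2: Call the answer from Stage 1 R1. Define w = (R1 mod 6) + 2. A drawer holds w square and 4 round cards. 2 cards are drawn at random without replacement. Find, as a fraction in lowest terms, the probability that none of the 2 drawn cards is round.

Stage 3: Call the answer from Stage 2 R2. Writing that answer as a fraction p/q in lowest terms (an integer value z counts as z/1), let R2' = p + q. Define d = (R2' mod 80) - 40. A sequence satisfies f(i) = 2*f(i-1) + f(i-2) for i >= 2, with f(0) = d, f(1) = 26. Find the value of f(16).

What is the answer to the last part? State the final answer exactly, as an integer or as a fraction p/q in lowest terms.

Stage 1: T(2) = -1*(-23) + 2*(43) = 109; iterating: T(2)=109, T(3)=-155, T(4)=373, T(5)=-683, T(6)=1429, T(7)=-2795, T(8)=5653, T(9)=-11243, T(10)=22549, T(11)=-45035; answer -45035
Stage 2: R1 = -45035; w = 3; total draws C(7,2) = 21; favorable C(3,2) = 3; P = 1/7; answer 1/7
Stage 3: R2 = 1/7; threaded value p + q = 8; d = -32; f(2) = 2*(26) + 1*(-32) = 20; iterating: f(2)=20, f(3)=66, f(4)=152, f(5)=370, f(6)=892, f(7)=2154, f(8)=5200, f(9)=12554, f(10)=30308, f(11)=73170, f(12)=176648, f(13)=426466, f(14)=1029580, f(15)=2485626, f(16)=6000832; answer 6000832

6000832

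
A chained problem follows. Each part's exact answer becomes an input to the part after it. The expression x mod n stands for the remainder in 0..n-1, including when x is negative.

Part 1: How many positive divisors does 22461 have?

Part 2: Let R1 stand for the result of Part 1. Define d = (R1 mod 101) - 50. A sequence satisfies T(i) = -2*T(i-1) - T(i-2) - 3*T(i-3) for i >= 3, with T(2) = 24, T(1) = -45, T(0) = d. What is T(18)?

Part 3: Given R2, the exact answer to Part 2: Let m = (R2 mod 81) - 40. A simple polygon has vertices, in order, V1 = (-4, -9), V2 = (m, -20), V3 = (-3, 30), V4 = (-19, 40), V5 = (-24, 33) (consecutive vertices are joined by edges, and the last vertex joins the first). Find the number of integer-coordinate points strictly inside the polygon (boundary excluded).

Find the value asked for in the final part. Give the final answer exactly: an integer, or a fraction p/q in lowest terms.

490

Part 1: 22461 = 3 * 7487; number of divisors = (1+1) * (1+1) = 4; answer 4
Part 2: R1 = 4; d = -46; T(3) = -2*(24) - 1*(-45) - 3*(-46) = 135; iterating: T(3)=135, T(4)=-159, T(5)=111, T(6)=-468, T(7)=1302, T(8)=-2469, T(9)=5040, T(10)=-11517, T(11)=25401, T(12)=-54405, T(13)=117960, T(14)=-257718, T(15)=560691, T(16)=-1217544, T(17)=2647551, T(18)=-5759631; answer -5759631
Part 3: R2 = -5759631; m = -4; cross terms: (-4*-20 - -4*-9)=44, (-4*30 - -3*-20)=-180, (-3*40 - -19*30)=450, (-19*33 - -24*40)=333, (-24*-9 - -4*33)=348; twice the area = |995| = 995; area = 995/2; boundary points = 11 + 1 + 2 + 1 + 2 = 17; strictly interior points = area - boundary/2 + 1 = 490; answer 490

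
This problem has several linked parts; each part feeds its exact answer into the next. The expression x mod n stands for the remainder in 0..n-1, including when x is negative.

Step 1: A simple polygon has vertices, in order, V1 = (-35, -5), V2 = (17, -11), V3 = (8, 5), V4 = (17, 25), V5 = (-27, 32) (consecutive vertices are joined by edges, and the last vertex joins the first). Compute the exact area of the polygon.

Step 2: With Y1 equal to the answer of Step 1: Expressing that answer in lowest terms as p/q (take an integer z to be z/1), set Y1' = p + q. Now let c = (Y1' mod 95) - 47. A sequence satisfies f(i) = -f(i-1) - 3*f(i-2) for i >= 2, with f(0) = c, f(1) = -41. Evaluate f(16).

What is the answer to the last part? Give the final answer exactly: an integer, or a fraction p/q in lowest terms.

259085

Step 1: cross terms: (-35*-11 - 17*-5)=470, (17*5 - 8*-11)=173, (8*25 - 17*5)=115, (17*32 - -27*25)=1219, (-27*-5 - -35*32)=1255; twice the area = |3232| = 3232; area = 1616; answer 1616
Step 2: Y1 = 1616; threaded value p + q = 1617; c = -45; f(2) = -1*(-41) - 3*(-45) = 176; iterating: f(2)=176, f(3)=-53, f(4)=-475, f(5)=634, f(6)=791, f(7)=-2693, f(8)=320, f(9)=7759, f(10)=-8719, f(11)=-14558, f(12)=40715, f(13)=2959, f(14)=-125104, f(15)=116227, f(16)=259085; answer 259085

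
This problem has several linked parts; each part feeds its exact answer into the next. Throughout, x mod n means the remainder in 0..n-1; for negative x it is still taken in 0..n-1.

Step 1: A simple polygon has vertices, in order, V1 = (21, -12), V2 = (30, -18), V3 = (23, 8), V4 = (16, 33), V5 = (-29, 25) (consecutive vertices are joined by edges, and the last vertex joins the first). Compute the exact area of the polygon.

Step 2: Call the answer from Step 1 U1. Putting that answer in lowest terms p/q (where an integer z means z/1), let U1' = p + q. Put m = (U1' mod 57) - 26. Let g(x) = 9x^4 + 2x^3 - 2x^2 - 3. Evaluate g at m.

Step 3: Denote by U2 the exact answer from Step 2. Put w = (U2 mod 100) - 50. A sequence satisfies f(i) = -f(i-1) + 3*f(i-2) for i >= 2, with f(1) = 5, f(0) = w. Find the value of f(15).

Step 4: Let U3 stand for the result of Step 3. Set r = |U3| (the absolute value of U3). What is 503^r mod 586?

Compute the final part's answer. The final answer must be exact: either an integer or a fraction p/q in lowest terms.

Step 1: cross terms: (21*-18 - 30*-12)=-18, (30*8 - 23*-18)=654, (23*33 - 16*8)=631, (16*25 - -29*33)=1357, (-29*-12 - 21*25)=-177; twice the area = |2447| = 2447; area = 2447/2; answer 2447/2
Step 2: U1 = 2447/2; threaded value p + q = 2449; m = 29; 9*(29)^4 + 2*(29)^3 - 2*(29)^2 - 3 = (6365529) + (48778) + (-1682) + (-3) = 6412622; answer 6412622
Step 3: U2 = 6412622; w = -28; f(2) = -1*(5) + 3*(-28) = -89; iterating: f(2)=-89, f(3)=104, f(4)=-371, f(5)=683, f(6)=-1796, f(7)=3845, f(8)=-9233, f(9)=20768, f(10)=-48467, f(11)=110771, f(12)=-256172, f(13)=588485, f(14)=-1357001, f(15)=3122456; answer 3122456
Step 4: U3 = 3122456; r = 3122456; squarings mod 586: 503^1=503, 503^2=443, 503^4=525, 503^8=205, 503^16=419, 503^32=347, 503^64=279, 503^128=489, 503^256=33, 503^512=503, 503^1024=443, 503^2048=525, 503^4096=205, 503^8192=419, 503^16384=347, 503^32768=279, 503^65536=489, 503^131072=33, 503^262144=503, 503^524288=443, 503^1048576=525, 503^2097152=205; 503^3122456 = 503^8 * 503^16 * 503^256 * 503^1024 * 503^8192 * 503^32768 * 503^65536 * 503^131072 * 503^262144 * 503^524288 * 503^2097152 = 115 (mod 586); answer 115

115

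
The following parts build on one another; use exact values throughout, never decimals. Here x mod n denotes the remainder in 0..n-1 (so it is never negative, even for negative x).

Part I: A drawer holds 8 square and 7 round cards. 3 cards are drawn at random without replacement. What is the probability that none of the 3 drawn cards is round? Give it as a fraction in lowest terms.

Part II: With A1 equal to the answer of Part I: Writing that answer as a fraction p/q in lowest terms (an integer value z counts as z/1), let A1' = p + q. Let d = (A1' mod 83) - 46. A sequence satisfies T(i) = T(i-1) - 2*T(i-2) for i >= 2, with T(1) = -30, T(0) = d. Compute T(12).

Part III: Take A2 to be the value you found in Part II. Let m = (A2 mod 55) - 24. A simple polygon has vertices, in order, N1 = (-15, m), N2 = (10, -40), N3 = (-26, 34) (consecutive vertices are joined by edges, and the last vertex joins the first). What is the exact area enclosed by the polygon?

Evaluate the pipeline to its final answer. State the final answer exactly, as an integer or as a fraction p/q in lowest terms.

227

Part I: total draws C(15,3) = 455; favorable C(8,3) = 56; P = 8/65; answer 8/65
Part II: A1 = 8/65; threaded value p + q = 73; d = 27; T(2) = 1*(-30) - 2*(27) = -84; iterating: T(2)=-84, T(3)=-24, T(4)=144, T(5)=192, T(6)=-96, T(7)=-480, T(8)=-288, T(9)=672, T(10)=1248, T(11)=-96, T(12)=-2592; answer -2592
Part III: A2 = -2592; m = 24; cross terms: (-15*-40 - 10*24)=360, (10*34 - -26*-40)=-700, (-26*24 - -15*34)=-114; twice the area = |-454| = 454; area = 227; answer 227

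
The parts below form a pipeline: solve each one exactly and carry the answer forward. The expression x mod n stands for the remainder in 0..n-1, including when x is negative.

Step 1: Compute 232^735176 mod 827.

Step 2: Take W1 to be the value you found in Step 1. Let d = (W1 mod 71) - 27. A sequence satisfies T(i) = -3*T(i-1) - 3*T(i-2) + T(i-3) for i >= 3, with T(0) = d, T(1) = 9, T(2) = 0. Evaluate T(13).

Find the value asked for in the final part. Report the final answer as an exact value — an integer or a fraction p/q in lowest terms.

-9393

Step 1: squarings mod 827: 232^1=232, 232^2=69, 232^4=626, 232^8=705, 232^16=825, 232^32=4, 232^64=16, 232^128=256, 232^256=203, 232^512=686, 232^1024=33, 232^2048=262, 232^4096=3, 232^8192=9, 232^16384=81, 232^32768=772, 232^65536=544, 232^131072=697, 232^262144=360, 232^524288=588; 232^735176 = 232^8 * 232^64 * 232^128 * 232^256 * 232^512 * 232^1024 * 232^4096 * 232^8192 * 232^65536 * 232^131072 * 232^524288 = 23 (mod 827); answer 23
Step 2: W1 = 23; d = -4; T(3) = -3*(0) - 3*(9) + 1*(-4) = -31; iterating: T(3)=-31, T(4)=102, T(5)=-213, T(6)=302, T(7)=-165, T(8)=-624, T(9)=2669, T(10)=-6300, T(11)=10269, T(12)=-9238, T(13)=-9393; answer -9393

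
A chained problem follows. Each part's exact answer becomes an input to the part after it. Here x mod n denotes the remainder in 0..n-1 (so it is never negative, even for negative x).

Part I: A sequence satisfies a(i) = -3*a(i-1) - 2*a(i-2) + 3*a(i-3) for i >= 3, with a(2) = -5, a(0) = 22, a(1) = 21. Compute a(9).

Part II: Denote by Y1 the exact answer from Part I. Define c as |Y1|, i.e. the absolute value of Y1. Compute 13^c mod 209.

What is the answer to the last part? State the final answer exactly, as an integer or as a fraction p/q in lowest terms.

84

Part I: a(3) = -3*(-5) - 2*(21) + 3*(22) = 39; iterating: a(3)=39, a(4)=-44, a(5)=39, a(6)=88, a(7)=-474, a(8)=1363, a(9)=-2877; answer -2877
Part II: Y1 = -2877; c = 2877; squarings mod 209: 13^1=13, 13^2=169, 13^4=137, 13^8=168, 13^16=9, 13^32=81, 13^64=82, 13^128=36, 13^256=42, 13^512=92, 13^1024=104, 13^2048=157; 13^2877 = 13^1 * 13^4 * 13^8 * 13^16 * 13^32 * 13^256 * 13^512 * 13^2048 = 84 (mod 209); answer 84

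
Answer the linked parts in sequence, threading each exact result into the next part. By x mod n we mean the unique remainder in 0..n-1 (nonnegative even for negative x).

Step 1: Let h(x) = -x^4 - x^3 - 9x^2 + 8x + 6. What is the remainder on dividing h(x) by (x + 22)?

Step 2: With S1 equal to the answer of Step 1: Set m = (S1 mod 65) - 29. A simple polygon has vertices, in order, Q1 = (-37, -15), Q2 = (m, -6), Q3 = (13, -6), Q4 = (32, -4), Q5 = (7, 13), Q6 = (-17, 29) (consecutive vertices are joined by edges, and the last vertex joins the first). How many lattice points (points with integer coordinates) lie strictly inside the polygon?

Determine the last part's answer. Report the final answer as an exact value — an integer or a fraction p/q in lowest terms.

Step 1: remainder = value at the root: -1*(-22)^4 - 1*(-22)^3 - 9*(-22)^2 + 8*(-22)^1 + 6 = (-234256) + (10648) + (-4356) + (-176) + (6) = -228134; answer -228134
Step 2: S1 = -228134; m = -13; cross terms: (-37*-6 - -13*-15)=27, (-13*-6 - 13*-6)=156, (13*-4 - 32*-6)=140, (32*13 - 7*-4)=444, (7*29 - -17*13)=424, (-17*-15 - -37*29)=1328; twice the area = |2519| = 2519; area = 2519/2; boundary points = 3 + 26 + 1 + 1 + 8 + 4 = 43; strictly interior points = area - boundary/2 + 1 = 1239; answer 1239

1239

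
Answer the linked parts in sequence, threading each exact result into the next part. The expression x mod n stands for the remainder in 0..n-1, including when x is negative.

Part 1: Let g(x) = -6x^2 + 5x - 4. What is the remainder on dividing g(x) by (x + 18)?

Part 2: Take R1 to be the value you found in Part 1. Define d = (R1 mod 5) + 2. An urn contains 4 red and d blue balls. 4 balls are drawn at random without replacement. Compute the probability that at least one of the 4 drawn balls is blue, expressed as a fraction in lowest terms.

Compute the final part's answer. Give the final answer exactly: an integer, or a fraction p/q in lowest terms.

69/70

Part 1: remainder = value at the root: -6*(-18)^2 + 5*(-18)^1 - 4 = (-1944) + (-90) + (-4) = -2038; answer -2038
Part 2: R1 = -2038; d = 4; total draws C(8,4) = 70; complement C(4,4) = 1; favorable 70 - 1 = 69; P = 69/70; answer 69/70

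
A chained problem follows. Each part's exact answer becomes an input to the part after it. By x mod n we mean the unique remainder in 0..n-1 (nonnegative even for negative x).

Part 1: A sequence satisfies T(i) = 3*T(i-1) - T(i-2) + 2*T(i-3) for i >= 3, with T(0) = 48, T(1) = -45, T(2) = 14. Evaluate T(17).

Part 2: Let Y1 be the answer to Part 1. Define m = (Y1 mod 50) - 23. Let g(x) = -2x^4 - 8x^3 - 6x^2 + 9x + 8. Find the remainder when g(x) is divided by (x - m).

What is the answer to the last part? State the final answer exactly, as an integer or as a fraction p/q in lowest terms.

-909767

Part 1: T(3) = 3*(14) - 1*(-45) + 2*(48) = 183; iterating: T(3)=183, T(4)=445, T(5)=1180, T(6)=3461, T(7)=10093, T(8)=29178, T(9)=84363, T(10)=244097, T(11)=706284, T(12)=2043481, T(13)=5912353, T(14)=17106146, T(15)=49493047, T(16)=143197701, T(17)=414312348; answer 414312348
Part 2: Y1 = 414312348; m = 25; remainder = value at the root: -2*(25)^4 - 8*(25)^3 - 6*(25)^2 + 9*(25)^1 + 8 = (-781250) + (-125000) + (-3750) + (225) + (8) = -909767; answer -909767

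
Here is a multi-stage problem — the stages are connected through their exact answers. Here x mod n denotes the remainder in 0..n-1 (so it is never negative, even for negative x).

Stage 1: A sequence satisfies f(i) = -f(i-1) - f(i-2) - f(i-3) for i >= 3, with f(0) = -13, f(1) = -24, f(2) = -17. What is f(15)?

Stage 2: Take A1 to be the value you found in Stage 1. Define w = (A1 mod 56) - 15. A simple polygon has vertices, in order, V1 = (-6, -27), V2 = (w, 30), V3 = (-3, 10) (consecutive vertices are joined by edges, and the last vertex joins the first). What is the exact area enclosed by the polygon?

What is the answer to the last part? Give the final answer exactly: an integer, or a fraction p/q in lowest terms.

Stage 1: f(3) = -1*(-17) - 1*(-24) - 1*(-13) = 54; iterating: f(3)=54, f(4)=-13, f(5)=-24, f(6)=-17, f(7)=54, f(8)=-13, f(9)=-24, f(10)=-17, f(11)=54, f(12)=-13, f(13)=-24, f(14)=-17, f(15)=54; answer 54
Stage 2: A1 = 54; w = 39; cross terms: (-6*30 - 39*-27)=873, (39*10 - -3*30)=480, (-3*-27 - -6*10)=141; twice the area = |1494| = 1494; area = 747; answer 747

747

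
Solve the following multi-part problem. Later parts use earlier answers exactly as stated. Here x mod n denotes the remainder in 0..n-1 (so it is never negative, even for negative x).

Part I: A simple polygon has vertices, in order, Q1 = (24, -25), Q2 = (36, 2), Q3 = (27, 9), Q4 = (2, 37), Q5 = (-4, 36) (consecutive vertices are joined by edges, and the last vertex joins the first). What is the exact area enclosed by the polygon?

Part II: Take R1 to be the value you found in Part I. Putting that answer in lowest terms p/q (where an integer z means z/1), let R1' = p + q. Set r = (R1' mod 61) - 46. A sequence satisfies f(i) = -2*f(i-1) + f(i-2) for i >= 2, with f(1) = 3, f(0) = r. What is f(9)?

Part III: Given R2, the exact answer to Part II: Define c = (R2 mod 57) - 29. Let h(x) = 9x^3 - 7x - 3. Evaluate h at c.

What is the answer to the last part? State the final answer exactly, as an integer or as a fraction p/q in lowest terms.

Part I: cross terms: (24*2 - 36*-25)=948, (36*9 - 27*2)=270, (27*37 - 2*9)=981, (2*36 - -4*37)=220, (-4*-25 - 24*36)=-764; twice the area = |1655| = 1655; area = 1655/2; answer 1655/2
Part II: R1 = 1655/2; threaded value p + q = 1657; r = -36; f(2) = -2*(3) + 1*(-36) = -42; iterating: f(2)=-42, f(3)=87, f(4)=-216, f(5)=519, f(6)=-1254, f(7)=3027, f(8)=-7308, f(9)=17643; answer 17643
Part III: R2 = 17643; c = 1; 9*(1)^3 - 7*(1)^1 - 3 = (9) + (-7) + (-3) = -1; answer -1

-1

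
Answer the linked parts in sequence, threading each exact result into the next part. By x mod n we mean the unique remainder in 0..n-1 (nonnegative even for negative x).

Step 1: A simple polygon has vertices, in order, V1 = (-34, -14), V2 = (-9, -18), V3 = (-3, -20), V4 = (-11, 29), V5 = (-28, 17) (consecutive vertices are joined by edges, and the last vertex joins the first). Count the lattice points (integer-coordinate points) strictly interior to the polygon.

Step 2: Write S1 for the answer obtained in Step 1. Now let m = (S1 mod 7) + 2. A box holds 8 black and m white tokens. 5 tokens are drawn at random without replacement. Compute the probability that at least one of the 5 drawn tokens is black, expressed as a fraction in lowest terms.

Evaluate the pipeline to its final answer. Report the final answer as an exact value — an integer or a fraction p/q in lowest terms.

Step 1: cross terms: (-34*-18 - -9*-14)=486, (-9*-20 - -3*-18)=126, (-3*29 - -11*-20)=-307, (-11*17 - -28*29)=625, (-28*-14 - -34*17)=970; twice the area = |1900| = 1900; area = 950; boundary points = 1 + 2 + 1 + 1 + 1 = 6; strictly interior points = area - boundary/2 + 1 = 948; answer 948
Step 2: S1 = 948; m = 5; total draws C(13,5) = 1287; complement C(5,5) = 1; favorable 1287 - 1 = 1286; P = 1286/1287; answer 1286/1287

1286/1287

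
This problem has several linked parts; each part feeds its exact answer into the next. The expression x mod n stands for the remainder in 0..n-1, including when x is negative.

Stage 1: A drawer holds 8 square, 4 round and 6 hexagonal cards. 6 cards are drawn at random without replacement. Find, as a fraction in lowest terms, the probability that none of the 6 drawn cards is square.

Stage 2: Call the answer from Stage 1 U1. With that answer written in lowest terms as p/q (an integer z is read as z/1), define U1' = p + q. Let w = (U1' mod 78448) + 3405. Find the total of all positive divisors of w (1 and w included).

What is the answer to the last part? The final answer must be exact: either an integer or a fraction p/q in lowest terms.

9828

Stage 1: total draws C(18,6) = 18564; favorable C(10,6) = 210; P = 5/442; answer 5/442
Stage 2: U1 = 5/442; threaded value p + q = 447; w = 3852; 3852 = 2^2 * 3^2 * 107; sigma = (1 + 2 + 4) * (1 + 3 + 9) * (1 + 107) = 7 * 13 * 108 = 9828; answer 9828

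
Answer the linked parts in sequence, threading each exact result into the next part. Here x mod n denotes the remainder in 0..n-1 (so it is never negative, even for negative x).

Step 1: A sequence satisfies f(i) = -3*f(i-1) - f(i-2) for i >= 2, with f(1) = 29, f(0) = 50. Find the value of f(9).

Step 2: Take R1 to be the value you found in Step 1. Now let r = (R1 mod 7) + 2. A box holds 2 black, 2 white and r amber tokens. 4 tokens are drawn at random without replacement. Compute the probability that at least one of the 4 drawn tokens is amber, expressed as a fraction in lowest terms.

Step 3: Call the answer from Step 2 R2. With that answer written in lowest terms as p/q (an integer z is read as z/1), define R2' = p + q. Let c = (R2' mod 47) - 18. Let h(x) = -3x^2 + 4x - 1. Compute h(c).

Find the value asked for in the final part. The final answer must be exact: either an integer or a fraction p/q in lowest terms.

Step 1: f(2) = -3*(29) - 1*(50) = -137; iterating: f(2)=-137, f(3)=382, f(4)=-1009, f(5)=2645, f(6)=-6926, f(7)=18133, f(8)=-47473, f(9)=124286; answer 124286
Step 2: R1 = 124286; r = 3; total draws C(7,4) = 35; complement C(4,4) = 1; favorable 35 - 1 = 34; P = 34/35; answer 34/35
Step 3: R2 = 34/35; threaded value p + q = 69; c = 4; -3*(4)^2 + 4*(4)^1 - 1 = (-48) + (16) + (-1) = -33; answer -33

-33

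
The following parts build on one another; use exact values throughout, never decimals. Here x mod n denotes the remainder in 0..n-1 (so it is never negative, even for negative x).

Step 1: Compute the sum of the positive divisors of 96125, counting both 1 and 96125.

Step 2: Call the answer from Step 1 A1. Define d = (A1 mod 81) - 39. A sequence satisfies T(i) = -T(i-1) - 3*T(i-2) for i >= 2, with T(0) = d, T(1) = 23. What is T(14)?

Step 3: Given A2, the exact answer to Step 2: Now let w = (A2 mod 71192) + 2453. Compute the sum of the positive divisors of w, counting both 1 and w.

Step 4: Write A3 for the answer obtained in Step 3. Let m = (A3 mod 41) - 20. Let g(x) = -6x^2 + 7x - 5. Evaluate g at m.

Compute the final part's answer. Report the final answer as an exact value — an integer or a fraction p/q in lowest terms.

-1653

Step 1: 96125 = 5^3 * 769; sigma = (1 + 5 + 25 + 125) * (1 + 769) = 156 * 770 = 120120; answer 120120
Step 2: A1 = 120120; d = 39; T(2) = -1*(23) - 3*(39) = -140; iterating: T(2)=-140, T(3)=71, T(4)=349, T(5)=-562, T(6)=-485, T(7)=2171, T(8)=-716, T(9)=-5797, T(10)=7945, T(11)=9446, T(12)=-33281, T(13)=4943, T(14)=94900; answer 94900
Step 3: A2 = 94900; w = 26161; 26161 is prime, so its only divisors are 1 and 26161; sigma = 1 + 26161 = 26162; answer 26162
Step 4: A3 = 26162; m = -16; -6*(-16)^2 + 7*(-16)^1 - 5 = (-1536) + (-112) + (-5) = -1653; answer -1653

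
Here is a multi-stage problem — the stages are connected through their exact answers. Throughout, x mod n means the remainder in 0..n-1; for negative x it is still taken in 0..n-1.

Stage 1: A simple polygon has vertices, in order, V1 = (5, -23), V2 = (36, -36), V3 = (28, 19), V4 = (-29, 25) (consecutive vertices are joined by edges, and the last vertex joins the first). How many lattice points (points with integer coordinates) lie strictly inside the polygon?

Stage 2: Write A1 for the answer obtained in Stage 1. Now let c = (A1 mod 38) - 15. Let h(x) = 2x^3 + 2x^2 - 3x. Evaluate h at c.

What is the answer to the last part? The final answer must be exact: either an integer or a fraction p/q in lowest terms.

-27

Stage 1: cross terms: (5*-36 - 36*-23)=648, (36*19 - 28*-36)=1692, (28*25 - -29*19)=1251, (-29*-23 - 5*25)=542; twice the area = |4133| = 4133; area = 4133/2; boundary points = 1 + 1 + 3 + 2 = 7; strictly interior points = area - boundary/2 + 1 = 2064; answer 2064
Stage 2: A1 = 2064; c = -3; 2*(-3)^3 + 2*(-3)^2 - 3*(-3)^1 = (-54) + (18) + (9) = -27; answer -27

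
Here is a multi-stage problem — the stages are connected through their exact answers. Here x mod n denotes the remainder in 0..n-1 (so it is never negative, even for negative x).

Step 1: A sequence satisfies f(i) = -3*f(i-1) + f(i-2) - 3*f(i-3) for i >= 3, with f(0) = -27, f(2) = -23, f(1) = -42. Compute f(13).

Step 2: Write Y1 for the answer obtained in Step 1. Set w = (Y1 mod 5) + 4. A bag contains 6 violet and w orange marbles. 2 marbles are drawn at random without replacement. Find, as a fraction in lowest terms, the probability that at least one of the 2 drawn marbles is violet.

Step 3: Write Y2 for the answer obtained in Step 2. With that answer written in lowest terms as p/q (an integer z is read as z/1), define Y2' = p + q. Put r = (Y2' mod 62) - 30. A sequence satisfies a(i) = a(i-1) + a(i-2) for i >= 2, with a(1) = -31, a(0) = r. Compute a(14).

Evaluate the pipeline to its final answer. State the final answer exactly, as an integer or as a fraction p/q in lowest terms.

Step 1: f(3) = -3*(-23) + 1*(-42) - 3*(-27) = 108; iterating: f(3)=108, f(4)=-221, f(5)=840, f(6)=-3065, f(7)=10698, f(8)=-37679, f(9)=132930, f(10)=-468563, f(11)=1651656, f(12)=-5822321, f(13)=20524308; answer 20524308
Step 2: Y1 = 20524308; w = 7; total draws C(13,2) = 78; complement C(7,2) = 21; favorable 78 - 21 = 57; P = 19/26; answer 19/26
Step 3: Y2 = 19/26; threaded value p + q = 45; r = 15; a(2) = 1*(-31) + 1*(15) = -16; iterating: a(2)=-16, a(3)=-47, a(4)=-63, a(5)=-110, a(6)=-173, a(7)=-283, a(8)=-456, a(9)=-739, a(10)=-1195, a(11)=-1934, a(12)=-3129, a(13)=-5063, a(14)=-8192; answer -8192

-8192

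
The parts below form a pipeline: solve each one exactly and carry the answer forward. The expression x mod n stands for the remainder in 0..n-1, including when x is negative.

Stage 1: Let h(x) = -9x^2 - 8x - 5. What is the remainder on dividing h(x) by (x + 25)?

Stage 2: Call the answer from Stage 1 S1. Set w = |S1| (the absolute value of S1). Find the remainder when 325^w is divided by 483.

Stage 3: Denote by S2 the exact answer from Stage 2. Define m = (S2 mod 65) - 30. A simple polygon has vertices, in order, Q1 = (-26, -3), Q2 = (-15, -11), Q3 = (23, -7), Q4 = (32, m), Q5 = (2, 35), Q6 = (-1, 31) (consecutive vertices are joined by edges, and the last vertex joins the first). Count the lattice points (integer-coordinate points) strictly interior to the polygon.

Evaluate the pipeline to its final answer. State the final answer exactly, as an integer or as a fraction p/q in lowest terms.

Stage 1: remainder = value at the root: -9*(-25)^2 - 8*(-25)^1 - 5 = (-5625) + (200) + (-5) = -5430; answer -5430
Stage 2: S1 = -5430; w = 5430; squarings mod 483: 325^1=325, 325^2=331, 325^4=403, 325^8=121, 325^16=151, 325^32=100, 325^64=340, 325^128=163, 325^256=4, 325^512=16, 325^1024=256, 325^2048=331, 325^4096=403; 325^5430 = 325^2 * 325^4 * 325^16 * 325^32 * 325^256 * 325^1024 * 325^4096 = 232 (mod 483); answer 232
Stage 3: S2 = 232; m = 7; cross terms: (-26*-11 - -15*-3)=241, (-15*-7 - 23*-11)=358, (23*7 - 32*-7)=385, (32*35 - 2*7)=1106, (2*31 - -1*35)=97, (-1*-3 - -26*31)=809; twice the area = |2996| = 2996; area = 1498; boundary points = 1 + 2 + 1 + 2 + 1 + 1 = 8; strictly interior points = area - boundary/2 + 1 = 1495; answer 1495

1495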